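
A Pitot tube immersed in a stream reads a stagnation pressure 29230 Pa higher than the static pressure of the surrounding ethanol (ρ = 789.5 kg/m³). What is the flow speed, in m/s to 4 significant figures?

v ≈ 8.605 m/s

At the stagnation point the flow is brought to rest, so Bernoulli gives P_stag − P_static = ½ρv².
v = √(2ΔP/ρ) = √(2·29230/789.5) = 8.605 m/s.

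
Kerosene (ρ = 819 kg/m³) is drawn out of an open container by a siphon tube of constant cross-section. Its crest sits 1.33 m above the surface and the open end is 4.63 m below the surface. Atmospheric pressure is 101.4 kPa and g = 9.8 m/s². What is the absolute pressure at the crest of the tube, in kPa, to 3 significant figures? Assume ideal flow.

53.6 kPa

Bernoulli surface→outlet gives ½v² = g·h_out, so v = √(2·9.8·4.63) = 9.53 m/s.
Continuity keeps v the same throughout the tube; from surface to crest, P_atm + 0 = P_top + ½ρv² + ρg·h_top.
P_top = 101400 − ½·819·9.53² − 819·9.8·1.33 = 53600 Pa.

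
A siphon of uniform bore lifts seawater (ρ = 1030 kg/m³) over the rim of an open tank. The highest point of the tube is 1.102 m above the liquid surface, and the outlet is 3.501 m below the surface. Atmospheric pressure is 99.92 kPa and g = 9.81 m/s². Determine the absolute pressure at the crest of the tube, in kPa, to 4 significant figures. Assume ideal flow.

P_top ≈ 53.41 kPa

The outlet speed comes from Torricelli: v = √(2g·3.501) = 8.288 m/s.
With constant cross-section the crest speed equals v; applying Bernoulli from the surface up to the crest, P_top = P_atm − ½ρv² − ρg·h_top.
P_top = 99920 − ½·1030·8.288² − 1030·9.81·1.102 = 53410 Pa.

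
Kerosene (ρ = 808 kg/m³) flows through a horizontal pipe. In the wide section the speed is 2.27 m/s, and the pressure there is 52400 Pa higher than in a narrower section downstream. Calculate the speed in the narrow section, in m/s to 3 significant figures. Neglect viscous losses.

v₂ ≈ 11.6 m/s

With h₁ = h₂, rearranging Bernoulli gives v₂ = √(v₁² + 2ΔP/ρ).
v₂ = √(2.27² + 2·52400/808) = √(5.15 + 130) = 11.6 m/s.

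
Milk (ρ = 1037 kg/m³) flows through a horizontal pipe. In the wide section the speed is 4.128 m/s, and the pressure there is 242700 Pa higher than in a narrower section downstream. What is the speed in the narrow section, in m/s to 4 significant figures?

Horizontal Bernoulli: P₁ + ½ρv₁² = P₂ + ½ρv₂², so v₂² = v₁² + 2(P₁ − P₂)/ρ.
v₂ = √(4.128² + 2·242700/1037) = √(17.04 + 468.1) = 22.03 m/s.

v₂ ≈ 22.03 m/s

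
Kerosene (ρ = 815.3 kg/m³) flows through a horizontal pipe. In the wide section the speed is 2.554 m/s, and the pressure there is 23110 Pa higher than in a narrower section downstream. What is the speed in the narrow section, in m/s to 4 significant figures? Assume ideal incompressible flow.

v₂ = 7.951 m/s

Along the level pipe P + ½ρv² is conserved, hence v₂² = v₁² + 2(P₁ − P₂)/ρ.
v₂ = √(2.554² + 2·23110/815.3) = √(6.523 + 56.69) = 7.951 m/s.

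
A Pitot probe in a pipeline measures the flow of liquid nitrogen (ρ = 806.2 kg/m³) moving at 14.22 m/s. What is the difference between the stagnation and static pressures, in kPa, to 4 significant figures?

At the stagnation point the flow is brought to rest, so Bernoulli gives P_stag − P_static = ½ρv².
ΔP = ½·806.2·14.22² = 81510 Pa.

ΔP ≈ 81.51 kPa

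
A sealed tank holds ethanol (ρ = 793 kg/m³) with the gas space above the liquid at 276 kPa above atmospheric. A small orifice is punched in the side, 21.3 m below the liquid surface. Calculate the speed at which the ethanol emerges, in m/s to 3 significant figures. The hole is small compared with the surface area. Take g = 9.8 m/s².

v ≈ 33.4 m/s

Take point 1 at the surface (v₁ ≈ 0) and point 2 at the hole (at atmospheric pressure). Bernoulli: P₁ + ρg h = P_atm + ½ρv₂².
With P₁ − P_atm = 276000 Pa, v₂ = √(2gh + 2ΔP/ρ) = √(2·9.8·21.3 + 2·276000/793) = 33.4 m/s.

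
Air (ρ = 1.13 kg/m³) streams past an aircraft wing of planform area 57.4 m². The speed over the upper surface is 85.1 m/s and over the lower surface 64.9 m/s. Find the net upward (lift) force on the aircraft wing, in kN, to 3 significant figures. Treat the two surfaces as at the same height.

F ≈ 98.3 kN

From P + ½ρv² = const at equal height, P_low − P_up = ½ρ(v_up² − v_low²).
ΔP = ½·1.13·(85.1² − 64.9²) = 1710 Pa.
Lift = ΔP · A = 1710 × 57.4 = 98300 N.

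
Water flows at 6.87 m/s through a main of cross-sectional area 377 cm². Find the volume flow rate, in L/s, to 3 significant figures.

Q ≈ 259 L/s

Q = A·v = 0.0377 m² × 6.87 m/s = 0.259 m³/s.
Converting: 0.259 m³/s × 1000 = 259 L/s.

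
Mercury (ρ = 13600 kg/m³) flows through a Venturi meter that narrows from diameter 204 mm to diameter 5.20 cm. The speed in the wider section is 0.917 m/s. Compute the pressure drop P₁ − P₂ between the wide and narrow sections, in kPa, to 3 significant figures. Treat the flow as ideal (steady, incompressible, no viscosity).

ΔP = 1350 kPa

Continuity gives A₁v₁ = A₂v₂, so v₂ = (327 cm²)/(21.2 cm²) × 0.917 m/s = 14.1 m/s.
With no height change, Bernoulli's equation is P₁ + ½ρv₁² = P₂ + ½ρv₂².
P₁ − P₂ = ½·13600·(14.1² − 0.917²) = ½·13600·198 = 1350000 Pa.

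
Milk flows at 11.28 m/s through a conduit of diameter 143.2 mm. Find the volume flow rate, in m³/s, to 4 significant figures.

Q ≈ 0.1817 m³/s

Q = A·v = 0.01611 m² × 11.28 m/s = 0.1817 m³/s.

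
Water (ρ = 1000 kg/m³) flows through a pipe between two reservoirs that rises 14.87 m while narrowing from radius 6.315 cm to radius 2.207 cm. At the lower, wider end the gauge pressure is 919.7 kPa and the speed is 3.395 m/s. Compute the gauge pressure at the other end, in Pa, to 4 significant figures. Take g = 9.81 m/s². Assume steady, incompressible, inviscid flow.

Continuity gives A₁v₁ = A₂v₂, so v₂ = (125.3 cm²)/(15.30 cm²) × 3.395 m/s = 27.80 m/s.
Energy conservation along the streamline gives P₂ = P₁ − ½ρ(v₂² − v₁²) − ρg(h₂ − h₁).
P₂ = 919700 + ½·1000·(3.395² − 27.80²) − 1000·9.81·(+14.87) = 919700 + (-380500) − (145900) = 393300 Pa.

393300 Pa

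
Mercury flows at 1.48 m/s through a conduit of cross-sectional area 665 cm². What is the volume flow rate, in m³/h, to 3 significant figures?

Q = A·v = 0.0665 m² × 1.48 m/s = 0.0984 m³/s.
Converting: 0.0984 m³/s × 3600 = 354 m³/h.

Q ≈ 354 m³/h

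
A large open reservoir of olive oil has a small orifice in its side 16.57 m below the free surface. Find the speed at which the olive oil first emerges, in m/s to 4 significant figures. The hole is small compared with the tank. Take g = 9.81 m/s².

Bernoulli from surface to hole (P equal, v_surface ≈ 0): v = √(2gh) = √(2×9.81×16.57) = 18.03 m/s.

18.03 m/s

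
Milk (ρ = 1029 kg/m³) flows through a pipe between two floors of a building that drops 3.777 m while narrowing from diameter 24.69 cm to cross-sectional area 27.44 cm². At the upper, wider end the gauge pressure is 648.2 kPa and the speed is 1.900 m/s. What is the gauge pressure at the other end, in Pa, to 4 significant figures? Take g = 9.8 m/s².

By continuity, v₂ = v₁·A₁/A₂ = 1.900·(478.8/27.44) = 33.15 m/s.
Applying Bernoulli between the two ends and solving for P₂: P₂ = P₁ + ½ρ(v₁² − v₂²) − ρgΔh.
P₂ = 648200 + ½·1029·(1.900² − 33.15²) − 1029·9.8·(−3.777) = 648200 + (-563600) − (-38090) = 122700 Pa.

P₂ ≈ 122700 Pa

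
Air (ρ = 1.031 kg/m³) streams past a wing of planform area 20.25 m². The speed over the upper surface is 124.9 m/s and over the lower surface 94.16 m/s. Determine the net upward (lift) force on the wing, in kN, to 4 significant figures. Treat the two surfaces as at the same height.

F ≈ 70.29 kN

With equal heights on the two surfaces, Bernoulli gives P_lower − P_upper = ½ρ(v_upper² − v_lower²).
ΔP = ½·1.031·(124.9² − 94.16²) = 3471 Pa.
Lift = ΔP · A = 3471 × 20.25 = 70290 N.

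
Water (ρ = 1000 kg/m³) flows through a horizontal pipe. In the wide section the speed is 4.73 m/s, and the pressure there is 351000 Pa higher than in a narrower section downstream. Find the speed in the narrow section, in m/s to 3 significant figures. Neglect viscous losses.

With h₁ = h₂, rearranging Bernoulli gives v₂ = √(v₁² + 2ΔP/ρ).
v₂ = √(4.73² + 2·351000/1000) = √(22.4 + 702) = 26.9 m/s.

v₂ ≈ 26.9 m/s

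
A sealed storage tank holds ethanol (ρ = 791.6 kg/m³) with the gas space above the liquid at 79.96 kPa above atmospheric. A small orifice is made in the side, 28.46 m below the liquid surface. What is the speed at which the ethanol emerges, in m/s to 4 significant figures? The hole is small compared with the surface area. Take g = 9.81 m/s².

27.58 m/s

Take point 1 at the surface (v₁ ≈ 0) and point 2 at the hole (at atmospheric pressure). Bernoulli: P₁ + ρg h = P_atm + ½ρv₂².
With P₁ − P_atm = 79960 Pa, v₂ = √(2gh + 2ΔP/ρ) = √(2·9.81·28.46 + 2·79960/791.6) = 27.58 m/s.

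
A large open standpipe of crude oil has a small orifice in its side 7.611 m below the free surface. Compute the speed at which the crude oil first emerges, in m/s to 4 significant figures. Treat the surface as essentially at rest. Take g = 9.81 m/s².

v = 12.22 m/s

With the surface at rest and both surface and jet at atmospheric pressure, Bernoulli gives ρg h = ½ρv², so v = √(2gh) = √(2·9.81·7.611) = 12.22 m/s.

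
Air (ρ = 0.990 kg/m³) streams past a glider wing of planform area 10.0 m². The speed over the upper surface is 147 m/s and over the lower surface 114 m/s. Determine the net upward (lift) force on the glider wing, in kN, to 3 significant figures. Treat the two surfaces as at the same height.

The faster flow above has the lower pressure; Bernoulli (same height) gives ΔP = ½ρ(v_up² − v_low²).
ΔP = ½·0.990·(147² − 114²) = 4260 Pa.
Lift = ΔP · A = 4260 × 10.0 = 42600 N.

F = 42.6 kN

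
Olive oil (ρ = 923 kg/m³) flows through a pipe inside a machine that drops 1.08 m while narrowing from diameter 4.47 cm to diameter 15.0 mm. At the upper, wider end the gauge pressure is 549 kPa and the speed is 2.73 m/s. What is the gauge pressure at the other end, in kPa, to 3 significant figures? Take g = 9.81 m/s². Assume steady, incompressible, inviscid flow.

291 kPa

Continuity gives A₁v₁ = A₂v₂, so v₂ = (15.7 cm²)/(1.77 cm²) × 2.73 m/s = 24.2 m/s.
Applying Bernoulli between the two ends and solving for P₂: P₂ = P₁ + ½ρ(v₁² − v₂²) − ρgΔh.
P₂ = 549000 + ½·923·(2.73² − 24.2²) − 923·9.81·(−1.08) = 549000 + (-268000) − (-9780) = 291000 Pa.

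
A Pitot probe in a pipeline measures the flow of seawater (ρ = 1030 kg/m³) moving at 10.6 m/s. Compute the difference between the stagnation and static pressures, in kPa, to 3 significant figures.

57.9 kPa

At the stagnation point the flow is brought to rest, so Bernoulli gives P_stag − P_static = ½ρv².
ΔP = ½·1030·10.6² = 57900 Pa.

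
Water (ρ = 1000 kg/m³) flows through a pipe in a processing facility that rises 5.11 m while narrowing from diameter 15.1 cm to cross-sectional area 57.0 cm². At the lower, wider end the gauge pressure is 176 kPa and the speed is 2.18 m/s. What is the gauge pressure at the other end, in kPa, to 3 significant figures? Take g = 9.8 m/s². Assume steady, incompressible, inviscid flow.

Continuity gives A₁v₁ = A₂v₂, so v₂ = (179 cm²)/(57.0 cm²) × 2.18 m/s = 6.85 m/s.
Applying Bernoulli between the two ends and solving for P₂: P₂ = P₁ + ½ρ(v₁² − v₂²) − ρgΔh.
P₂ = 176000 + ½·1000·(2.18² − 6.85²) − 1000·9.8·(+5.11) = 176000 + (-21100) − (50100) = 105000 Pa.

P₂ ≈ 105 kPa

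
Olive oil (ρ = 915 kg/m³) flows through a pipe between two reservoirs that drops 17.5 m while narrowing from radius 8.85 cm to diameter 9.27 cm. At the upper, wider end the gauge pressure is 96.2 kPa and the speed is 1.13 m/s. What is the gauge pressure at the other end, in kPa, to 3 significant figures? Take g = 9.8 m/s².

Continuity gives A₁v₁ = A₂v₂, so v₂ = (246 cm²)/(67.5 cm²) × 1.13 m/s = 4.12 m/s.
Applying Bernoulli between the two ends and solving for P₂: P₂ = P₁ + ½ρ(v₁² − v₂²) − ρgΔh.
P₂ = 96200 + ½·915·(1.13² − 4.12²) − 915·9.8·(−17.5) = 96200 + (-7180) − (-157000) = 246000 Pa.

P₂ ≈ 246 kPa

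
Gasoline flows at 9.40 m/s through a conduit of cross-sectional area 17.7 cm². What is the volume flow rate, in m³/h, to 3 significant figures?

Q ≈ 59.9 m³/h

Q = A·v = 0.00177 m² × 9.40 m/s = 0.0166 m³/s.
Converting: 0.0166 m³/s × 3600 = 59.9 m³/h.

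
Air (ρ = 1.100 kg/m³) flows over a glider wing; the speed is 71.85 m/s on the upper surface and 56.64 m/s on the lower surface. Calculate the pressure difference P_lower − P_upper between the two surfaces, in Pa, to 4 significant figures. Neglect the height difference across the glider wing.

ΔP ≈ 1075 Pa

The pressure is lower where the speed is higher: ΔP = ½ρ(v_up² − v_low²).
ΔP = ½·1.100·(71.85² − 56.64²) = 1075 Pa.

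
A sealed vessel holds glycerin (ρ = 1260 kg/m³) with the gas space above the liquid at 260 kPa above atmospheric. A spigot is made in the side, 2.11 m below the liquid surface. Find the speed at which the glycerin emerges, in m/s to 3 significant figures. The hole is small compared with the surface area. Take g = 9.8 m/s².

21.3 m/s

Take point 1 at the surface (v₁ ≈ 0) and point 2 at the hole (at atmospheric pressure). Bernoulli: P₁ + ρg h = P_atm + ½ρv₂².
With P₁ − P_atm = 260000 Pa, v₂ = √(2gh + 2ΔP/ρ) = √(2·9.8·2.11 + 2·260000/1260) = 21.3 m/s.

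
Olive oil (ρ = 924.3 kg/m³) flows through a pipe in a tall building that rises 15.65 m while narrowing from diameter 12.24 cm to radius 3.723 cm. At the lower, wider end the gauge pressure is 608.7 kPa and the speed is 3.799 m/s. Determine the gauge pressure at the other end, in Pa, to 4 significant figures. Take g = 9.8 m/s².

P₂ ≈ 424900 Pa

By continuity, v₂ = v₁·A₁/A₂ = 3.799·(117.7/43.54) = 10.27 m/s.
Energy conservation along the streamline gives P₂ = P₁ − ½ρ(v₂² − v₁²) − ρg(h₂ − h₁).
P₂ = 608700 + ½·924.3·(3.799² − 10.27²) − 924.3·9.8·(+15.65) = 608700 + (-42030) − (141800) = 424900 Pa.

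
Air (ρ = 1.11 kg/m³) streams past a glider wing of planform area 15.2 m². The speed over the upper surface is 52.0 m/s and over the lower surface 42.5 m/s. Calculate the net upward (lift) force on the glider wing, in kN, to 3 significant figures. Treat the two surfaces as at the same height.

F = 7.57 kN

The faster flow above has the lower pressure; Bernoulli (same height) gives ΔP = ½ρ(v_up² − v_low²).
ΔP = ½·1.11·(52.0² − 42.5²) = 498 Pa.
Lift = ΔP · A = 498 × 15.2 = 7570 N.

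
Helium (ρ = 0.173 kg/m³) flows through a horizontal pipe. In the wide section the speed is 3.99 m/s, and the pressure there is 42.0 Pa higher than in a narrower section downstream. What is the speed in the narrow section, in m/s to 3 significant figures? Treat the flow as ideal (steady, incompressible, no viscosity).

With h₁ = h₂, rearranging Bernoulli gives v₂ = √(v₁² + 2ΔP/ρ).
v₂ = √(3.99² + 2·42.0/0.173) = √(15.9 + 486) = 22.4 m/s.

v₂ = 22.4 m/s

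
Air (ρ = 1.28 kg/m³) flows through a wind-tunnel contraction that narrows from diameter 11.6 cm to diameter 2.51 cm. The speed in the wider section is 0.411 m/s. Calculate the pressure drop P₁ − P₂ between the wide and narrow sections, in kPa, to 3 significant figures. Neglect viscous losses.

ΔP = 0.0492 kPa

Mass conservation (A₁v₁ = A₂v₂) gives v₂ = 0.411 × 106/4.95 = 8.78 m/s.
Along the horizontal streamline, P + ½ρv² is constant.
P₁ − P₂ = ½·1.28·(8.78² − 0.411²) = ½·1.28·76.9 = 49.2 Pa.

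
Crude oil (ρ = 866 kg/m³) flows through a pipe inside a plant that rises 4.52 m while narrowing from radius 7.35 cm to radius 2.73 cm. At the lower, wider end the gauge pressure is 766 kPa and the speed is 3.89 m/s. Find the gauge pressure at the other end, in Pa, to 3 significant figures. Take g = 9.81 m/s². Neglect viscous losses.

Mass conservation (A₁v₁ = A₂v₂) gives v₂ = 3.89 × 170/23.4 = 28.2 m/s.
Applying Bernoulli between the two ends and solving for P₂: P₂ = P₁ + ½ρ(v₁² − v₂²) − ρgΔh.
P₂ = 766000 + ½·866·(3.89² − 28.2²) − 866·9.81·(+4.52) = 766000 + (-338000) − (38400) = 390000 Pa.

P₂ ≈ 390000 Pa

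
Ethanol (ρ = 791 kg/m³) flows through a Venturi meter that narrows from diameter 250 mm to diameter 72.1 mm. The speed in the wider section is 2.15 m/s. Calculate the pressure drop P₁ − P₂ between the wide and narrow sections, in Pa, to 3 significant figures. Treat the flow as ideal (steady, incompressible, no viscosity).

Mass conservation (A₁v₁ = A₂v₂) gives v₂ = 2.15 × 491/40.8 = 25.8 m/s.
The pipe is horizontal, so Bernoulli reduces to P₁ + ½ρv₁² = P₂ + ½ρv₂².
P₁ − P₂ = ½·791·(25.8² − 2.15²) = ½·791·664 = 262000 Pa.

ΔP ≈ 262000 Pa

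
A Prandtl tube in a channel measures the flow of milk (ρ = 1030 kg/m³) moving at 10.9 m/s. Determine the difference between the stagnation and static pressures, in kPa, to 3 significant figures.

Bernoulli between the free stream and the stagnation point: ½ρv² = P_stag − P_static.
ΔP = ½·1030·10.9² = 61200 Pa.

ΔP ≈ 61.2 kPa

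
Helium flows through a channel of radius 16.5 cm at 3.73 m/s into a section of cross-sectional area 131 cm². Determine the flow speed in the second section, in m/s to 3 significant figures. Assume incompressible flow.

v₂ ≈ 24.4 m/s

Continuity gives A₁v₁ = A₂v₂, so v₂ = (855 cm²)/(131 cm²) × 3.73 m/s = 24.4 m/s.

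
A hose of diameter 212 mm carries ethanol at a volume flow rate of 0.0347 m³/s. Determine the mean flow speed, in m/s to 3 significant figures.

v = 0.983 m/s

Q = 0.0347 m³/s = 0.0347 m³/s.
v = Q/A = 0.0347 / 0.0353 = 0.983 m/s.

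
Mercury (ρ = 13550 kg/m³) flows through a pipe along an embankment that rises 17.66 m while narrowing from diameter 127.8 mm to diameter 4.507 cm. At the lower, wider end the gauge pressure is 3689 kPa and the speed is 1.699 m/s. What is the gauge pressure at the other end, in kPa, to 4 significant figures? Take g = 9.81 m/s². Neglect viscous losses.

P₂ = 96.74 kPa

Mass conservation (A₁v₁ = A₂v₂) gives v₂ = 1.699 × 128.3/15.95 = 13.66 m/s.
Applying Bernoulli between the two ends and solving for P₂: P₂ = P₁ + ½ρ(v₁² − v₂²) − ρgΔh.
P₂ = 3689000 + ½·13550·(1.699² − 13.66²) − 13550·9.81·(+17.66) = 3689000 + (-1245000) − (2347000) = 96740 Pa.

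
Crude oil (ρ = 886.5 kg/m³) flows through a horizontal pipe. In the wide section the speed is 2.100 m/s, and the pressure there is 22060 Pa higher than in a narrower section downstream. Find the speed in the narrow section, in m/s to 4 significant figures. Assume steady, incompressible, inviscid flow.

v₂ = 7.361 m/s

Along the level pipe P + ½ρv² is conserved, hence v₂² = v₁² + 2(P₁ − P₂)/ρ.
v₂ = √(2.100² + 2·22060/886.5) = √(4.410 + 49.77) = 7.361 m/s.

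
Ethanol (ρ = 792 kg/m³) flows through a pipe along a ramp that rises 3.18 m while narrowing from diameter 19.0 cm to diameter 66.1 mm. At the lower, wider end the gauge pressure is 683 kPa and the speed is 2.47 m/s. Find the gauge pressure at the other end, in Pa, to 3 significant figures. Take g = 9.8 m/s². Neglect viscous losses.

By continuity, v₂ = v₁·A₁/A₂ = 2.47·(284/34.3) = 20.4 m/s.
Bernoulli: P₁ + ½ρv₁² + ρg h₁ = P₂ + ½ρv₂² + ρg h₂, so P₂ = P₁ + ½ρ(v₁² − v₂²) − ρg(h₂ − h₁).
P₂ = 683000 + ½·792·(2.47² − 20.4²) − 792·9.8·(+3.18) = 683000 + (-163000) − (24700) = 496000 Pa.

P₂ = 496000 Pa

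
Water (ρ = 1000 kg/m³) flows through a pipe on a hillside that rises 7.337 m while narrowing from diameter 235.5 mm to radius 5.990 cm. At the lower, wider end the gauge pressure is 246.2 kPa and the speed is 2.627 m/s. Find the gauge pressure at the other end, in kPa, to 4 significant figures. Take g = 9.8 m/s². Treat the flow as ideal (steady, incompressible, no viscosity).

126.2 kPa

Mass conservation (A₁v₁ = A₂v₂) gives v₂ = 2.627 × 435.6/112.7 = 10.15 m/s.
Applying Bernoulli between the two ends and solving for P₂: P₂ = P₁ + ½ρ(v₁² − v₂²) − ρgΔh.
P₂ = 246200 + ½·1000·(2.627² − 10.15²) − 1000·9.8·(+7.337) = 246200 + (-48080) − (71900) = 126200 Pa.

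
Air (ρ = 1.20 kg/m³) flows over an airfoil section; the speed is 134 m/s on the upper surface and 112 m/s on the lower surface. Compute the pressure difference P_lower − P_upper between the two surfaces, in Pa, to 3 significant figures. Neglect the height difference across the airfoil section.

With negligible Δh, P + ½ρv² is constant, so P_low − P_up = ½ρ(v_up² − v_low²).
ΔP = ½·1.20·(134² − 112²) = 3250 Pa.

ΔP ≈ 3250 Pa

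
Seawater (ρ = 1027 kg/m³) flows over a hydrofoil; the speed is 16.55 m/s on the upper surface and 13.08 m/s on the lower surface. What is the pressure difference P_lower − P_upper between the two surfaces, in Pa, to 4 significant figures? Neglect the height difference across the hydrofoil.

ΔP = 52800 Pa

With negligible Δh, P + ½ρv² is constant, so P_low − P_up = ½ρ(v_up² − v_low²).
ΔP = ½·1027·(16.55² − 13.08²) = 52800 Pa.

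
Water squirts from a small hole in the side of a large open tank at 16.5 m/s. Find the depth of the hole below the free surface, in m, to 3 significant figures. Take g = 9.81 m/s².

Inverting v = √(2gh) gives h = v² / 2g.
h = 16.5²/(2·9.81) = 272/19.62 = 13.9 m.

h = 13.9 m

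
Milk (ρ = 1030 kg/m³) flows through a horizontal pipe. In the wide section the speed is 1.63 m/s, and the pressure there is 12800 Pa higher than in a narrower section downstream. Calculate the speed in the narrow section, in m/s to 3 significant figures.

Horizontal Bernoulli: P₁ + ½ρv₁² = P₂ + ½ρv₂², so v₂² = v₁² + 2(P₁ − P₂)/ρ.
v₂ = √(1.63² + 2·12800/1030) = √(2.66 + 24.9) = 5.25 m/s.

v₂ = 5.25 m/s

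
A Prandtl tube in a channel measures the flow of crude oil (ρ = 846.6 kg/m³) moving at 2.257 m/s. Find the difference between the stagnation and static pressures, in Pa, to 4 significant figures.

ΔP = 2156 Pa

At the stagnation point the flow is brought to rest, so Bernoulli gives P_stag − P_static = ½ρv².
ΔP = ½·846.6·2.257² = 2156 Pa.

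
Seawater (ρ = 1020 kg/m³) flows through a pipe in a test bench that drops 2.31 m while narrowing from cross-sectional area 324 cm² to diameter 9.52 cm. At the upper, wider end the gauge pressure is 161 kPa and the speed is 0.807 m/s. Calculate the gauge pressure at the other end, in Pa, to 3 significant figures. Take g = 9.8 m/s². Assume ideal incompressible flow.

P₂ ≈ 178000 Pa

Continuity gives A₁v₁ = A₂v₂, so v₂ = (324 cm²)/(71.2 cm²) × 0.807 m/s = 3.67 m/s.
Energy conservation along the streamline gives P₂ = P₁ − ½ρ(v₂² − v₁²) − ρg(h₂ − h₁).
P₂ = 161000 + ½·1020·(0.807² − 3.67²) − 1020·9.8·(−2.31) = 161000 + (-6550) − (-23100) = 178000 Pa.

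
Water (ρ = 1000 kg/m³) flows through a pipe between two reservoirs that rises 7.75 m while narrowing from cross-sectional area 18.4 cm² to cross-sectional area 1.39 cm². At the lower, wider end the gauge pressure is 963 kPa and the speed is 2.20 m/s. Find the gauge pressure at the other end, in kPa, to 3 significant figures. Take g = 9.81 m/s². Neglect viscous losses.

The volume flow rate is constant, so v₂ = (A₁/A₂)v₁ = (18.4/1.39)·2.20 = 29.1 m/s.
Bernoulli: P₁ + ½ρv₁² + ρg h₁ = P₂ + ½ρv₂² + ρg h₂, so P₂ = P₁ + ½ρ(v₁² − v₂²) − ρg(h₂ − h₁).
P₂ = 963000 + ½·1000·(2.20² − 29.1²) − 1000·9.81·(+7.75) = 963000 + (-422000) − (76000) = 465000 Pa.

465 kPa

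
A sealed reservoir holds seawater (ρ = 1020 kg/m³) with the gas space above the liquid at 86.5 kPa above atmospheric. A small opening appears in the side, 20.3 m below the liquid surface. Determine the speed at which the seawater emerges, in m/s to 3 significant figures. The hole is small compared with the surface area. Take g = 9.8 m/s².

Take point 1 at the surface (v₁ ≈ 0) and point 2 at the hole (at atmospheric pressure). Bernoulli: P₁ + ρg h = P_atm + ½ρv₂².
With P₁ − P_atm = 86500 Pa, v₂ = √(2gh + 2ΔP/ρ) = √(2·9.8·20.3 + 2·86500/1020) = 23.8 m/s.

v ≈ 23.8 m/s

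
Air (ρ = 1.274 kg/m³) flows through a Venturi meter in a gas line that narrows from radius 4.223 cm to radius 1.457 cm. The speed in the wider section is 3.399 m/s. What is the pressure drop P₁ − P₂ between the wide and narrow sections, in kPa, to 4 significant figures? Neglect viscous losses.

Continuity gives A₁v₁ = A₂v₂, so v₂ = (56.03 cm²)/(6.669 cm²) × 3.399 m/s = 28.55 m/s.
Along the horizontal streamline, P + ½ρv² is constant.
P₁ − P₂ = ½·1.274·(28.55² − 3.399²) = ½·1.274·803.8 = 512.0 Pa.

ΔP ≈ 0.5120 kPa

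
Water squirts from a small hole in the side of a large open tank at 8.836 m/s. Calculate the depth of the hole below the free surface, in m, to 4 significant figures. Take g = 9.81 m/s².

h ≈ 3.979 m

Torricelli: v = √(2gh), so h = v²/(2g).
h = 8.836²/(2·9.81) = 78.07/19.62 = 3.979 m.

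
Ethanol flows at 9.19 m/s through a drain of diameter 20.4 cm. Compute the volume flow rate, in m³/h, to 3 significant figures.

1080 m³/h

Q = A·v = 0.0327 m² × 9.19 m/s = 0.300 m³/s.
Converting: 0.300 m³/s × 3600 = 1080 m³/h.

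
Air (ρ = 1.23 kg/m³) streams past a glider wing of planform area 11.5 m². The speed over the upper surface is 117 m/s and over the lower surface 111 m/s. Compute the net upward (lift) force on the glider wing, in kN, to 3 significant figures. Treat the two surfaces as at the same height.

9.68 kN

With equal heights on the two surfaces, Bernoulli gives P_lower − P_upper = ½ρ(v_upper² − v_lower²).
ΔP = ½·1.23·(117² − 111²) = 841 Pa.
Lift = ΔP · A = 841 × 11.5 = 9680 N.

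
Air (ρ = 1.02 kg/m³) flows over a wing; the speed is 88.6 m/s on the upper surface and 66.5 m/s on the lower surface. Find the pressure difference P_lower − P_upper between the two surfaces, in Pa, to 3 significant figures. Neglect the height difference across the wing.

With negligible Δh, P + ½ρv² is constant, so P_low − P_up = ½ρ(v_up² − v_low²).
ΔP = ½·1.02·(88.6² − 66.5²) = 1750 Pa.

ΔP = 1750 Pa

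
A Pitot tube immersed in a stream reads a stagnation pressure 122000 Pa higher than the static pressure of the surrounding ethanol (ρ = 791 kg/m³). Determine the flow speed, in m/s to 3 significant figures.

v ≈ 17.6 m/s

At the stagnation point the flow is brought to rest, so Bernoulli gives P_stag − P_static = ½ρv².
v = √(2ΔP/ρ) = √(2·122000/791) = 17.6 m/s.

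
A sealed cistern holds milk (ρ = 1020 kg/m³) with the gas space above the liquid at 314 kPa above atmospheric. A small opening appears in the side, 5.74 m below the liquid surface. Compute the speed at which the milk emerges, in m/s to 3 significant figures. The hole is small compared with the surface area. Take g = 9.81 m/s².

Take point 1 at the surface (v₁ ≈ 0) and point 2 at the hole (at atmospheric pressure). Bernoulli: P₁ + ρg h = P_atm + ½ρv₂².
With P₁ − P_atm = 314000 Pa, v₂ = √(2gh + 2ΔP/ρ) = √(2·9.81·5.74 + 2·314000/1020) = 27.0 m/s.

v ≈ 27.0 m/s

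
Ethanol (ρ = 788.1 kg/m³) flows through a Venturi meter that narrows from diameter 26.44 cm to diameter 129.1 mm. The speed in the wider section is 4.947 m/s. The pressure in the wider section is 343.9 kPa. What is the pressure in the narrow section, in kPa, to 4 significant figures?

Mass conservation (A₁v₁ = A₂v₂) gives v₂ = 4.947 × 549.1/130.9 = 20.75 m/s.
With no height change, Bernoulli's equation is P₁ + ½ρv₁² = P₂ + ½ρv₂².
P₂ = P₁ − ½ρ(v₂² − v₁²) = 343900 − ½·788.1·(20.75² − 4.947²) = 343900 − 160000 = 183900 Pa.

P₂ = 183.9 kPa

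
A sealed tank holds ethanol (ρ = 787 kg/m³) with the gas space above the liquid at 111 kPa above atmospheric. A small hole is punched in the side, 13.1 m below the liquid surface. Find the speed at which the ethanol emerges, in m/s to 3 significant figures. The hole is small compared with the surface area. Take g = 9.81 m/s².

Take point 1 at the surface (v₁ ≈ 0) and point 2 at the hole (at atmospheric pressure). Bernoulli: P₁ + ρg h = P_atm + ½ρv₂².
With P₁ − P_atm = 111000 Pa, v₂ = √(2gh + 2ΔP/ρ) = √(2·9.81·13.1 + 2·111000/787) = 23.2 m/s.

v ≈ 23.2 m/s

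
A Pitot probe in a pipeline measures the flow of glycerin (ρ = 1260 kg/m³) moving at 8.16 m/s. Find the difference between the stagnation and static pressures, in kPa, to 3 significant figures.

41.9 kPa

At the stagnation point the flow is brought to rest, so Bernoulli gives P_stag − P_static = ½ρv².
ΔP = ½·1260·8.16² = 41900 Pa.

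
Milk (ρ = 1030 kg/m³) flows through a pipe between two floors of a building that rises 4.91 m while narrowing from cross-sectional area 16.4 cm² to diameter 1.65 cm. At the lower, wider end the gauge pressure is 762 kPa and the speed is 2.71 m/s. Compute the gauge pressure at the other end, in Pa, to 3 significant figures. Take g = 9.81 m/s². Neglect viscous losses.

494000 Pa

The volume flow rate is constant, so v₂ = (A₁/A₂)v₁ = (16.4/2.14)·2.71 = 20.8 m/s.
Energy conservation along the streamline gives P₂ = P₁ − ½ρ(v₂² − v₁²) − ρg(h₂ − h₁).
P₂ = 762000 + ½·1030·(2.71² − 20.8²) − 1030·9.81·(+4.91) = 762000 + (-219000) − (49600) = 494000 Pa.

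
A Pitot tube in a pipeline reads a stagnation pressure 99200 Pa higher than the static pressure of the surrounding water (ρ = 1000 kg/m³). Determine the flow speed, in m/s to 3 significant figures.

14.1 m/s

At the stagnation point the flow is brought to rest, so Bernoulli gives P_stag − P_static = ½ρv².
v = √(2ΔP/ρ) = √(2·99200/1000) = 14.1 m/s.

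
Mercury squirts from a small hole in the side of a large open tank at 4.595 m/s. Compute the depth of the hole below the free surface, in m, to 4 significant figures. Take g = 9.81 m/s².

Inverting v = √(2gh) gives h = v² / 2g.
h = 4.595²/(2·9.81) = 21.11/19.62 = 1.076 m.

h ≈ 1.076 m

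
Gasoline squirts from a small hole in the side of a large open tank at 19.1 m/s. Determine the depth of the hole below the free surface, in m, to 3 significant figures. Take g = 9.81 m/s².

18.6 m

Torricelli: v = √(2gh), so h = v²/(2g).
h = 19.1²/(2·9.81) = 365/19.62 = 18.6 m.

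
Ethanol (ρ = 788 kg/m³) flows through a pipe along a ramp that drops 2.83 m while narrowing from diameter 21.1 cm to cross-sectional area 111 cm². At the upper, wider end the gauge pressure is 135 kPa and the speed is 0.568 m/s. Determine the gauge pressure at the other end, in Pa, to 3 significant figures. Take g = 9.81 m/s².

P₂ ≈ 156000 Pa

The volume flow rate is constant, so v₂ = (A₁/A₂)v₁ = (350/111)·0.568 = 1.79 m/s.
Applying Bernoulli between the two ends and solving for P₂: P₂ = P₁ + ½ρ(v₁² − v₂²) − ρgΔh.
P₂ = 135000 + ½·788·(0.568² − 1.79²) − 788·9.81·(−2.83) = 135000 + (-1130) − (-21900) = 156000 Pa.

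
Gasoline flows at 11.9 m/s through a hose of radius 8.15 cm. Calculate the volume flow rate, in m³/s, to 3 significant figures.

Q = A·v = 0.0209 m² × 11.9 m/s = 0.248 m³/s.

Q ≈ 0.248 m³/s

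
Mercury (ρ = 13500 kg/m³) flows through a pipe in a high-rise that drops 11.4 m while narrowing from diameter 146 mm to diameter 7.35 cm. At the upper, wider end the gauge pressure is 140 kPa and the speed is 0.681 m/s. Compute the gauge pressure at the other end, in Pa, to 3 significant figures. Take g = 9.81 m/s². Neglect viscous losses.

By continuity, v₂ = v₁·A₁/A₂ = 0.681·(167/42.4) = 2.69 m/s.
Bernoulli: P₁ + ½ρv₁² + ρg h₁ = P₂ + ½ρv₂² + ρg h₂, so P₂ = P₁ + ½ρ(v₁² − v₂²) − ρg(h₂ − h₁).
P₂ = 140000 + ½·13500·(0.681² − 2.69²) − 13500·9.81·(−11.4) = 140000 + (-45600) − (-1510000) = 1600000 Pa.

1600000 Pa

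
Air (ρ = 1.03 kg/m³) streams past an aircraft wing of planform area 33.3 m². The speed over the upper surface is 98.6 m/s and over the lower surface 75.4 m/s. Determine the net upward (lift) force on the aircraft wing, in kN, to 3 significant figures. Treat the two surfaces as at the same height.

From P + ½ρv² = const at equal height, P_low − P_up = ½ρ(v_up² − v_low²).
ΔP = ½·1.03·(98.6² − 75.4²) = 2080 Pa.
Lift = ΔP · A = 2080 × 33.3 = 69200 N.

F ≈ 69.2 kN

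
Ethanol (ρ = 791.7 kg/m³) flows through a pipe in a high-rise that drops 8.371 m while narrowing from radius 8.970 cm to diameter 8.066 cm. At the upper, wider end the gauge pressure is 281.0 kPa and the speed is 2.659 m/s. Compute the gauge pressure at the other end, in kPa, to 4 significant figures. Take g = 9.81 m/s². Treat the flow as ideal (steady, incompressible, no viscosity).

P₂ ≈ 280.3 kPa

Continuity gives A₁v₁ = A₂v₂, so v₂ = (252.8 cm²)/(51.10 cm²) × 2.659 m/s = 13.15 m/s.
Bernoulli: P₁ + ½ρv₁² + ρg h₁ = P₂ + ½ρv₂² + ρg h₂, so P₂ = P₁ + ½ρ(v₁² − v₂²) − ρg(h₂ − h₁).
P₂ = 281000 + ½·791.7·(2.659² − 13.15²) − 791.7·9.81·(−8.371) = 281000 + (-65690) − (-65010) = 280300 Pa.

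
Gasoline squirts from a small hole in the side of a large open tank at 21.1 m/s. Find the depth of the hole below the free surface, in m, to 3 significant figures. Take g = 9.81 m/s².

h ≈ 22.7 m

For a small hole in a large open tank, ½v² = gh, giving h = v²/(2g).
h = 21.1²/(2·9.81) = 445/19.62 = 22.7 m.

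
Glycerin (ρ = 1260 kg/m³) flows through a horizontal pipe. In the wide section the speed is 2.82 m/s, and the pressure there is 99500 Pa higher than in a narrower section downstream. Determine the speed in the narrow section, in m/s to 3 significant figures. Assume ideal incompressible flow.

v₂ ≈ 12.9 m/s

With h₁ = h₂, rearranging Bernoulli gives v₂ = √(v₁² + 2ΔP/ρ).
v₂ = √(2.82² + 2·99500/1260) = √(7.95 + 158) = 12.9 m/s.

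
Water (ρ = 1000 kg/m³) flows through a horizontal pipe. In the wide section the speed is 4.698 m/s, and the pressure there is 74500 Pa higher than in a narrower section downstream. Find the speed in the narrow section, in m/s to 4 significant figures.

13.08 m/s

With h₁ = h₂, rearranging Bernoulli gives v₂ = √(v₁² + 2ΔP/ρ).
v₂ = √(4.698² + 2·74500/1000) = √(22.07 + 149.0) = 13.08 m/s.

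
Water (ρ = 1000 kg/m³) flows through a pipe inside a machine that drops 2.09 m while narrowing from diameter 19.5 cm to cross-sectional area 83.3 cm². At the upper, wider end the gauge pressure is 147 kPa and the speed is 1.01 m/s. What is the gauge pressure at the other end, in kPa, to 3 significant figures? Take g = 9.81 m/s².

P₂ = 161 kPa

Continuity gives A₁v₁ = A₂v₂, so v₂ = (299 cm²)/(83.3 cm²) × 1.01 m/s = 3.62 m/s.
Energy conservation along the streamline gives P₂ = P₁ − ½ρ(v₂² − v₁²) − ρg(h₂ − h₁).
P₂ = 147000 + ½·1000·(1.01² − 3.62²) − 1000·9.81·(−2.09) = 147000 + (-6050) − (-20500) = 161000 Pa.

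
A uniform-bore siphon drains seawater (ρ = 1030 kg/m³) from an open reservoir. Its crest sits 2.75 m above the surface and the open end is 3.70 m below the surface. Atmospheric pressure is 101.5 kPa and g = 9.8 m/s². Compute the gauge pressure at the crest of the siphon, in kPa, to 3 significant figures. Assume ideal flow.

The outlet speed comes from Torricelli: v = √(2g·3.70) = 8.52 m/s.
With constant cross-section the crest speed equals v; applying Bernoulli from the surface up to the crest, P_top = P_atm − ½ρv² − ρg·h_top.
P_top = 101500 − ½·1030·8.52² − 1030·9.8·2.75 = 36400 Pa. So P_gauge = P_top − P_atm = -65100 Pa.

P_gauge ≈ -65.1 kPa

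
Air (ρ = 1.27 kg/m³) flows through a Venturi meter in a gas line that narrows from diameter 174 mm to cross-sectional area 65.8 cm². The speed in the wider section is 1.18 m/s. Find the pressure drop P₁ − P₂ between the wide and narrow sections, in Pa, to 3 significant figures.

Continuity gives A₁v₁ = A₂v₂, so v₂ = (238 cm²)/(65.8 cm²) × 1.18 m/s = 4.26 m/s.
The pipe is horizontal, so Bernoulli reduces to P₁ + ½ρv₁² = P₂ + ½ρv₂².
P₁ − P₂ = ½·1.27·(4.26² − 1.18²) = ½·1.27·16.8 = 10.7 Pa.

10.7 Pa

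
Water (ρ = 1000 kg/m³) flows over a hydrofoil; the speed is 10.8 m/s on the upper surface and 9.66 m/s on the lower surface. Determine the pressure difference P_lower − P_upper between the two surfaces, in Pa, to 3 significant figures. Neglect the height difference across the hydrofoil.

ΔP = 11700 Pa

The pressure is lower where the speed is higher: ΔP = ½ρ(v_up² − v_low²).
ΔP = ½·1000·(10.8² − 9.66²) = 11700 Pa.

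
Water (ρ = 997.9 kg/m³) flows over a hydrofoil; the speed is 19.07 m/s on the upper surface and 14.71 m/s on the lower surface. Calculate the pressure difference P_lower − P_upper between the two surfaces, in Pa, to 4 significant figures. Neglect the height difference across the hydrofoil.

With negligible Δh, P + ½ρv² is constant, so P_low − P_up = ½ρ(v_up² − v_low²).
ΔP = ½·997.9·(19.07² − 14.71²) = 73490 Pa.

ΔP ≈ 73490 Pa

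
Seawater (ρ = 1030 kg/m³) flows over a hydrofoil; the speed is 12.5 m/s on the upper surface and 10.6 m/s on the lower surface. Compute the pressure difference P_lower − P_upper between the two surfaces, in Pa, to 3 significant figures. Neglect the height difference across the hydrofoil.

ΔP ≈ 22600 Pa

The pressure is lower where the speed is higher: ΔP = ½ρ(v_up² − v_low²).
ΔP = ½·1030·(12.5² − 10.6²) = 22600 Pa.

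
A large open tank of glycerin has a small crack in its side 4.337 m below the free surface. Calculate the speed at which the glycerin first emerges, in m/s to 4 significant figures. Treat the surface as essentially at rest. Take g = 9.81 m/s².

The surface is effectively still and both ends are open, so ½v² = gh and v = √(2·9.81·4.337) = 9.225 m/s.

v ≈ 9.225 m/s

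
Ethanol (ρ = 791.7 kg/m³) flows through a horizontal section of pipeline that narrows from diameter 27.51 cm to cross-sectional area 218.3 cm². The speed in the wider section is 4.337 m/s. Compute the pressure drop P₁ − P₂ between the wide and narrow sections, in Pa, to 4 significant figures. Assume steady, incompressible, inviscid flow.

ΔP ≈ 47750 Pa

Continuity gives A₁v₁ = A₂v₂, so v₂ = (594.4 cm²)/(218.3 cm²) × 4.337 m/s = 11.81 m/s.
With no height change, Bernoulli's equation is P₁ + ½ρv₁² = P₂ + ½ρv₂².
P₁ − P₂ = ½·791.7·(11.81² − 4.337²) = ½·791.7·120.6 = 47750 Pa.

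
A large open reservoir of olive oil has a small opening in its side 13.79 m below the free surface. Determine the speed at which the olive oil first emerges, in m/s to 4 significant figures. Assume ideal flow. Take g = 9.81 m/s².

Bernoulli from surface to hole (P equal, v_surface ≈ 0): v = √(2gh) = √(2×9.81×13.79) = 16.45 m/s.

v ≈ 16.45 m/s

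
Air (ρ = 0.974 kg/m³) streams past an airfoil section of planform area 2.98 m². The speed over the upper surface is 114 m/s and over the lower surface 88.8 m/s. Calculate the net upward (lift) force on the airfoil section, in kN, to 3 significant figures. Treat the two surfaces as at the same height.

F ≈ 7.42 kN

From P + ½ρv² = const at equal height, P_low − P_up = ½ρ(v_up² − v_low²).
ΔP = ½·0.974·(114² − 88.8²) = 2490 Pa.
Lift = ΔP · A = 2490 × 2.98 = 7420 N.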